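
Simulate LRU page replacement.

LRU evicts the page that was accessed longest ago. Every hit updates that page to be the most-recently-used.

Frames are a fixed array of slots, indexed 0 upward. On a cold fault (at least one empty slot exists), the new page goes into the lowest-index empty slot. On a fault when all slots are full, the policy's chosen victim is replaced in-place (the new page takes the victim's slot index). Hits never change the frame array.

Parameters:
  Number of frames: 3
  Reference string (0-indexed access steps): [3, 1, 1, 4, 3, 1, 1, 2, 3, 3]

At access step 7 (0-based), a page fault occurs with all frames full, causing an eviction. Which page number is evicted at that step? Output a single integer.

Step 0: ref 3 -> FAULT, frames=[3,-,-]
Step 1: ref 1 -> FAULT, frames=[3,1,-]
Step 2: ref 1 -> HIT, frames=[3,1,-]
Step 3: ref 4 -> FAULT, frames=[3,1,4]
Step 4: ref 3 -> HIT, frames=[3,1,4]
Step 5: ref 1 -> HIT, frames=[3,1,4]
Step 6: ref 1 -> HIT, frames=[3,1,4]
Step 7: ref 2 -> FAULT, evict 4, frames=[3,1,2]
At step 7: evicted page 4

Answer: 4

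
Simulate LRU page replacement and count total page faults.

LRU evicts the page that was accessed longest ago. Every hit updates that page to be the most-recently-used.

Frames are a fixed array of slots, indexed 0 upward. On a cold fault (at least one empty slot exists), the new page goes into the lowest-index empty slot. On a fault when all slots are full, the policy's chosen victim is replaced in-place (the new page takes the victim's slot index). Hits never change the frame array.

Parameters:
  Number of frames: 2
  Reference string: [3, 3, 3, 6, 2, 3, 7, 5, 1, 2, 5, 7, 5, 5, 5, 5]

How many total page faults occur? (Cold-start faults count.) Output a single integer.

Step 0: ref 3 → FAULT, frames=[3,-]
Step 1: ref 3 → HIT, frames=[3,-]
Step 2: ref 3 → HIT, frames=[3,-]
Step 3: ref 6 → FAULT, frames=[3,6]
Step 4: ref 2 → FAULT (evict 3), frames=[2,6]
Step 5: ref 3 → FAULT (evict 6), frames=[2,3]
Step 6: ref 7 → FAULT (evict 2), frames=[7,3]
Step 7: ref 5 → FAULT (evict 3), frames=[7,5]
Step 8: ref 1 → FAULT (evict 7), frames=[1,5]
Step 9: ref 2 → FAULT (evict 5), frames=[1,2]
Step 10: ref 5 → FAULT (evict 1), frames=[5,2]
Step 11: ref 7 → FAULT (evict 2), frames=[5,7]
Step 12: ref 5 → HIT, frames=[5,7]
Step 13: ref 5 → HIT, frames=[5,7]
Step 14: ref 5 → HIT, frames=[5,7]
Step 15: ref 5 → HIT, frames=[5,7]
Total faults: 10

Answer: 10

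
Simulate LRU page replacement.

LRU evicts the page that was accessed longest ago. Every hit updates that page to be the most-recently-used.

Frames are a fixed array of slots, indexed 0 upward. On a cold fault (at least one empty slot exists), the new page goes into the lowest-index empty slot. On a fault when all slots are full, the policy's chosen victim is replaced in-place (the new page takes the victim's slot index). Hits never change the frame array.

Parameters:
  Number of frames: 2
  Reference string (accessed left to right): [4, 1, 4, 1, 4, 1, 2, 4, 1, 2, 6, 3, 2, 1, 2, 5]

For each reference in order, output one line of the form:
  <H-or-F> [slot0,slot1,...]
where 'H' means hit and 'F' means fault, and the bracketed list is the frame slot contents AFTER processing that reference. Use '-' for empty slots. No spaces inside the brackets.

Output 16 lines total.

F [4,-]
F [4,1]
H [4,1]
H [4,1]
H [4,1]
H [4,1]
F [2,1]
F [2,4]
F [1,4]
F [1,2]
F [6,2]
F [6,3]
F [2,3]
F [2,1]
H [2,1]
F [2,5]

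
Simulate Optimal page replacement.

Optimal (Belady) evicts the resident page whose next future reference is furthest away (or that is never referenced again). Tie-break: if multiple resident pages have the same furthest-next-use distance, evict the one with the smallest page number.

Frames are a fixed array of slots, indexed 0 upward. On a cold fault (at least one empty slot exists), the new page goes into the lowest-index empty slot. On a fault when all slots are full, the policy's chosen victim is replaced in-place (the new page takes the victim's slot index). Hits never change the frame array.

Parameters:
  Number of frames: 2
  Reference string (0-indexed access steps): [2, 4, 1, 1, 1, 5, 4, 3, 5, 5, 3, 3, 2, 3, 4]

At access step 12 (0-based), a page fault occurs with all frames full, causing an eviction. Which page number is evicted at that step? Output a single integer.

Answer: 5

Derivation:
Step 0: ref 2 -> FAULT, frames=[2,-]
Step 1: ref 4 -> FAULT, frames=[2,4]
Step 2: ref 1 -> FAULT, evict 2, frames=[1,4]
Step 3: ref 1 -> HIT, frames=[1,4]
Step 4: ref 1 -> HIT, frames=[1,4]
Step 5: ref 5 -> FAULT, evict 1, frames=[5,4]
Step 6: ref 4 -> HIT, frames=[5,4]
Step 7: ref 3 -> FAULT, evict 4, frames=[5,3]
Step 8: ref 5 -> HIT, frames=[5,3]
Step 9: ref 5 -> HIT, frames=[5,3]
Step 10: ref 3 -> HIT, frames=[5,3]
Step 11: ref 3 -> HIT, frames=[5,3]
Step 12: ref 2 -> FAULT, evict 5, frames=[2,3]
At step 12: evicted page 5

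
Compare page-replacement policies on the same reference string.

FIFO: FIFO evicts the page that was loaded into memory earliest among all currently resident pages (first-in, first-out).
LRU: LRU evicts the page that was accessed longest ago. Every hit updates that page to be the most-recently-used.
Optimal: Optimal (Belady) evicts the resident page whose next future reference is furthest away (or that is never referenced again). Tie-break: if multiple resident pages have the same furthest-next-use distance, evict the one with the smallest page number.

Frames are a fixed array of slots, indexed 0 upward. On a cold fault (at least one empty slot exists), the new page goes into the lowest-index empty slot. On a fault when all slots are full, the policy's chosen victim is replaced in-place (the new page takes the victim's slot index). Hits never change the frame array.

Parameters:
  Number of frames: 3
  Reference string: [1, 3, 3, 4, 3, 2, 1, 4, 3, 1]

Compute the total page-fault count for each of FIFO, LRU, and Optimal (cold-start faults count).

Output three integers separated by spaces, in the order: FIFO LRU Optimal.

--- FIFO ---
  step 0: ref 1 -> FAULT, frames=[1,-,-] (faults so far: 1)
  step 1: ref 3 -> FAULT, frames=[1,3,-] (faults so far: 2)
  step 2: ref 3 -> HIT, frames=[1,3,-] (faults so far: 2)
  step 3: ref 4 -> FAULT, frames=[1,3,4] (faults so far: 3)
  step 4: ref 3 -> HIT, frames=[1,3,4] (faults so far: 3)
  step 5: ref 2 -> FAULT, evict 1, frames=[2,3,4] (faults so far: 4)
  step 6: ref 1 -> FAULT, evict 3, frames=[2,1,4] (faults so far: 5)
  step 7: ref 4 -> HIT, frames=[2,1,4] (faults so far: 5)
  step 8: ref 3 -> FAULT, evict 4, frames=[2,1,3] (faults so far: 6)
  step 9: ref 1 -> HIT, frames=[2,1,3] (faults so far: 6)
  FIFO total faults: 6
--- LRU ---
  step 0: ref 1 -> FAULT, frames=[1,-,-] (faults so far: 1)
  step 1: ref 3 -> FAULT, frames=[1,3,-] (faults so far: 2)
  step 2: ref 3 -> HIT, frames=[1,3,-] (faults so far: 2)
  step 3: ref 4 -> FAULT, frames=[1,3,4] (faults so far: 3)
  step 4: ref 3 -> HIT, frames=[1,3,4] (faults so far: 3)
  step 5: ref 2 -> FAULT, evict 1, frames=[2,3,4] (faults so far: 4)
  step 6: ref 1 -> FAULT, evict 4, frames=[2,3,1] (faults so far: 5)
  step 7: ref 4 -> FAULT, evict 3, frames=[2,4,1] (faults so far: 6)
  step 8: ref 3 -> FAULT, evict 2, frames=[3,4,1] (faults so far: 7)
  step 9: ref 1 -> HIT, frames=[3,4,1] (faults so far: 7)
  LRU total faults: 7
--- Optimal ---
  step 0: ref 1 -> FAULT, frames=[1,-,-] (faults so far: 1)
  step 1: ref 3 -> FAULT, frames=[1,3,-] (faults so far: 2)
  step 2: ref 3 -> HIT, frames=[1,3,-] (faults so far: 2)
  step 3: ref 4 -> FAULT, frames=[1,3,4] (faults so far: 3)
  step 4: ref 3 -> HIT, frames=[1,3,4] (faults so far: 3)
  step 5: ref 2 -> FAULT, evict 3, frames=[1,2,4] (faults so far: 4)
  step 6: ref 1 -> HIT, frames=[1,2,4] (faults so far: 4)
  step 7: ref 4 -> HIT, frames=[1,2,4] (faults so far: 4)
  step 8: ref 3 -> FAULT, evict 2, frames=[1,3,4] (faults so far: 5)
  step 9: ref 1 -> HIT, frames=[1,3,4] (faults so far: 5)
  Optimal total faults: 5

Answer: 6 7 5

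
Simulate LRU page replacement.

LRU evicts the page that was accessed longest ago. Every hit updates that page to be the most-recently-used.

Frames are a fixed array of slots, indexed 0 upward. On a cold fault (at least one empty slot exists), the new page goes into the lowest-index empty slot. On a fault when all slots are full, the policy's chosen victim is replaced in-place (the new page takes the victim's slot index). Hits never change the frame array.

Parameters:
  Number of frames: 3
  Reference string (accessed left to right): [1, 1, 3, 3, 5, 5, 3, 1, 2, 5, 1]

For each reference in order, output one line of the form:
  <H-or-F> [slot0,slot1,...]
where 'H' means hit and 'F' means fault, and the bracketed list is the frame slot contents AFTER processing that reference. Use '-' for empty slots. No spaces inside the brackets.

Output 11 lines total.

F [1,-,-]
H [1,-,-]
F [1,3,-]
H [1,3,-]
F [1,3,5]
H [1,3,5]
H [1,3,5]
H [1,3,5]
F [1,3,2]
F [1,5,2]
H [1,5,2]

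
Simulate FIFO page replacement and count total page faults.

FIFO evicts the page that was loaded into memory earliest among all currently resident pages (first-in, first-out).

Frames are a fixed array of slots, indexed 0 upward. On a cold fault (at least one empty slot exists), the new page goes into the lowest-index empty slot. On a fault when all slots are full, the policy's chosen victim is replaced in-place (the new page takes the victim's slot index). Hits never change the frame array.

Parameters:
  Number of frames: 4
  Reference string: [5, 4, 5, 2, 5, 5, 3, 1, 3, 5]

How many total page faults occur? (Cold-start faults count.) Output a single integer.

Answer: 6

Derivation:
Step 0: ref 5 → FAULT, frames=[5,-,-,-]
Step 1: ref 4 → FAULT, frames=[5,4,-,-]
Step 2: ref 5 → HIT, frames=[5,4,-,-]
Step 3: ref 2 → FAULT, frames=[5,4,2,-]
Step 4: ref 5 → HIT, frames=[5,4,2,-]
Step 5: ref 5 → HIT, frames=[5,4,2,-]
Step 6: ref 3 → FAULT, frames=[5,4,2,3]
Step 7: ref 1 → FAULT (evict 5), frames=[1,4,2,3]
Step 8: ref 3 → HIT, frames=[1,4,2,3]
Step 9: ref 5 → FAULT (evict 4), frames=[1,5,2,3]
Total faults: 6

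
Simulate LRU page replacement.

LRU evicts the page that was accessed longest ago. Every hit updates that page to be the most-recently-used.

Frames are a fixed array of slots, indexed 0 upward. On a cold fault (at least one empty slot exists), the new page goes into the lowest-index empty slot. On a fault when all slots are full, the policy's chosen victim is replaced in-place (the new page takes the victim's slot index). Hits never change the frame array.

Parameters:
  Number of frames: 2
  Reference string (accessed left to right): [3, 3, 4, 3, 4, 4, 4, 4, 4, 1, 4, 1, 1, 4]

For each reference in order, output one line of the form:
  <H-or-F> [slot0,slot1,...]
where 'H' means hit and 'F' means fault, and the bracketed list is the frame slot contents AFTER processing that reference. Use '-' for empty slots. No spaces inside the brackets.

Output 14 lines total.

F [3,-]
H [3,-]
F [3,4]
H [3,4]
H [3,4]
H [3,4]
H [3,4]
H [3,4]
H [3,4]
F [1,4]
H [1,4]
H [1,4]
H [1,4]
H [1,4]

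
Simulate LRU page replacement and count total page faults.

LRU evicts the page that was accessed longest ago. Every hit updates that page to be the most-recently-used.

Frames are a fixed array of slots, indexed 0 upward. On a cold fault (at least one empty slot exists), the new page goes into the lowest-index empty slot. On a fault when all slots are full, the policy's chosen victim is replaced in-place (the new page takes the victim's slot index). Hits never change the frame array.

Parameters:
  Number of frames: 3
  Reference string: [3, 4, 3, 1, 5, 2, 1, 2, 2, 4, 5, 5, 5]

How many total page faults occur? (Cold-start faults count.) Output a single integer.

Step 0: ref 3 → FAULT, frames=[3,-,-]
Step 1: ref 4 → FAULT, frames=[3,4,-]
Step 2: ref 3 → HIT, frames=[3,4,-]
Step 3: ref 1 → FAULT, frames=[3,4,1]
Step 4: ref 5 → FAULT (evict 4), frames=[3,5,1]
Step 5: ref 2 → FAULT (evict 3), frames=[2,5,1]
Step 6: ref 1 → HIT, frames=[2,5,1]
Step 7: ref 2 → HIT, frames=[2,5,1]
Step 8: ref 2 → HIT, frames=[2,5,1]
Step 9: ref 4 → FAULT (evict 5), frames=[2,4,1]
Step 10: ref 5 → FAULT (evict 1), frames=[2,4,5]
Step 11: ref 5 → HIT, frames=[2,4,5]
Step 12: ref 5 → HIT, frames=[2,4,5]
Total faults: 7

Answer: 7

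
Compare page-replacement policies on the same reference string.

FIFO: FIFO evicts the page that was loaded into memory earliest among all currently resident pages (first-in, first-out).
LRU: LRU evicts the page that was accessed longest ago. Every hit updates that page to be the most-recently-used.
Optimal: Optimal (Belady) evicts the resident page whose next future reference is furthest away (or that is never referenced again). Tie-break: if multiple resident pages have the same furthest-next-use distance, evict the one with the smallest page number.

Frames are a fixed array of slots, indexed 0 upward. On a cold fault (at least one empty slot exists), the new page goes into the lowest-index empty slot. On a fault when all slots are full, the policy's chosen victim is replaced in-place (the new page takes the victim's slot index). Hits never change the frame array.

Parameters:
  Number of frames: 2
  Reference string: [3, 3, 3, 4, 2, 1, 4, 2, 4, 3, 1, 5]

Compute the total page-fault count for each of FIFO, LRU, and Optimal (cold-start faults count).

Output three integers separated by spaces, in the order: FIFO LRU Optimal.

Answer: 9 9 8

Derivation:
--- FIFO ---
  step 0: ref 3 -> FAULT, frames=[3,-] (faults so far: 1)
  step 1: ref 3 -> HIT, frames=[3,-] (faults so far: 1)
  step 2: ref 3 -> HIT, frames=[3,-] (faults so far: 1)
  step 3: ref 4 -> FAULT, frames=[3,4] (faults so far: 2)
  step 4: ref 2 -> FAULT, evict 3, frames=[2,4] (faults so far: 3)
  step 5: ref 1 -> FAULT, evict 4, frames=[2,1] (faults so far: 4)
  step 6: ref 4 -> FAULT, evict 2, frames=[4,1] (faults so far: 5)
  step 7: ref 2 -> FAULT, evict 1, frames=[4,2] (faults so far: 6)
  step 8: ref 4 -> HIT, frames=[4,2] (faults so far: 6)
  step 9: ref 3 -> FAULT, evict 4, frames=[3,2] (faults so far: 7)
  step 10: ref 1 -> FAULT, evict 2, frames=[3,1] (faults so far: 8)
  step 11: ref 5 -> FAULT, evict 3, frames=[5,1] (faults so far: 9)
  FIFO total faults: 9
--- LRU ---
  step 0: ref 3 -> FAULT, frames=[3,-] (faults so far: 1)
  step 1: ref 3 -> HIT, frames=[3,-] (faults so far: 1)
  step 2: ref 3 -> HIT, frames=[3,-] (faults so far: 1)
  step 3: ref 4 -> FAULT, frames=[3,4] (faults so far: 2)
  step 4: ref 2 -> FAULT, evict 3, frames=[2,4] (faults so far: 3)
  step 5: ref 1 -> FAULT, evict 4, frames=[2,1] (faults so far: 4)
  step 6: ref 4 -> FAULT, evict 2, frames=[4,1] (faults so far: 5)
  step 7: ref 2 -> FAULT, evict 1, frames=[4,2] (faults so far: 6)
  step 8: ref 4 -> HIT, frames=[4,2] (faults so far: 6)
  step 9: ref 3 -> FAULT, evict 2, frames=[4,3] (faults so far: 7)
  step 10: ref 1 -> FAULT, evict 4, frames=[1,3] (faults so far: 8)
  step 11: ref 5 -> FAULT, evict 3, frames=[1,5] (faults so far: 9)
  LRU total faults: 9
--- Optimal ---
  step 0: ref 3 -> FAULT, frames=[3,-] (faults so far: 1)
  step 1: ref 3 -> HIT, frames=[3,-] (faults so far: 1)
  step 2: ref 3 -> HIT, frames=[3,-] (faults so far: 1)
  step 3: ref 4 -> FAULT, frames=[3,4] (faults so far: 2)
  step 4: ref 2 -> FAULT, evict 3, frames=[2,4] (faults so far: 3)
  step 5: ref 1 -> FAULT, evict 2, frames=[1,4] (faults so far: 4)
  step 6: ref 4 -> HIT, frames=[1,4] (faults so far: 4)
  step 7: ref 2 -> FAULT, evict 1, frames=[2,4] (faults so far: 5)
  step 8: ref 4 -> HIT, frames=[2,4] (faults so far: 5)
  step 9: ref 3 -> FAULT, evict 2, frames=[3,4] (faults so far: 6)
  step 10: ref 1 -> FAULT, evict 3, frames=[1,4] (faults so far: 7)
  step 11: ref 5 -> FAULT, evict 1, frames=[5,4] (faults so far: 8)
  Optimal total faults: 8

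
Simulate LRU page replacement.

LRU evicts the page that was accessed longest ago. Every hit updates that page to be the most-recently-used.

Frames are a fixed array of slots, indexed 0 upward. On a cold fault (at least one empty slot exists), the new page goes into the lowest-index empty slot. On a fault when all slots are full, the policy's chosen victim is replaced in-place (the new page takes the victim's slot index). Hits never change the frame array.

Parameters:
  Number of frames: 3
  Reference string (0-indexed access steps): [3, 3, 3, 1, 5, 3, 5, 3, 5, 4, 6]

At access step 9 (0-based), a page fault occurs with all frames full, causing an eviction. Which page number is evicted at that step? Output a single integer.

Answer: 1

Derivation:
Step 0: ref 3 -> FAULT, frames=[3,-,-]
Step 1: ref 3 -> HIT, frames=[3,-,-]
Step 2: ref 3 -> HIT, frames=[3,-,-]
Step 3: ref 1 -> FAULT, frames=[3,1,-]
Step 4: ref 5 -> FAULT, frames=[3,1,5]
Step 5: ref 3 -> HIT, frames=[3,1,5]
Step 6: ref 5 -> HIT, frames=[3,1,5]
Step 7: ref 3 -> HIT, frames=[3,1,5]
Step 8: ref 5 -> HIT, frames=[3,1,5]
Step 9: ref 4 -> FAULT, evict 1, frames=[3,4,5]
At step 9: evicted page 1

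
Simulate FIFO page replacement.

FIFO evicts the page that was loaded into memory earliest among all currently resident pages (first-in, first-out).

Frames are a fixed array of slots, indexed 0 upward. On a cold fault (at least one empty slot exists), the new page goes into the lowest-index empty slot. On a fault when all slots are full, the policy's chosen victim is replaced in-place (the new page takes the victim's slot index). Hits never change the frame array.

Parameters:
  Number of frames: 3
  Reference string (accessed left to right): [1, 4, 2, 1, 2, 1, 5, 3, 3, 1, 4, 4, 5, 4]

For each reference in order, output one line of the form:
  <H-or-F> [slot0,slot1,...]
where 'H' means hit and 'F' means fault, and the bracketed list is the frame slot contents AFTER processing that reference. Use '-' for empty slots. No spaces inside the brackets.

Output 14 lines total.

F [1,-,-]
F [1,4,-]
F [1,4,2]
H [1,4,2]
H [1,4,2]
H [1,4,2]
F [5,4,2]
F [5,3,2]
H [5,3,2]
F [5,3,1]
F [4,3,1]
H [4,3,1]
F [4,5,1]
H [4,5,1]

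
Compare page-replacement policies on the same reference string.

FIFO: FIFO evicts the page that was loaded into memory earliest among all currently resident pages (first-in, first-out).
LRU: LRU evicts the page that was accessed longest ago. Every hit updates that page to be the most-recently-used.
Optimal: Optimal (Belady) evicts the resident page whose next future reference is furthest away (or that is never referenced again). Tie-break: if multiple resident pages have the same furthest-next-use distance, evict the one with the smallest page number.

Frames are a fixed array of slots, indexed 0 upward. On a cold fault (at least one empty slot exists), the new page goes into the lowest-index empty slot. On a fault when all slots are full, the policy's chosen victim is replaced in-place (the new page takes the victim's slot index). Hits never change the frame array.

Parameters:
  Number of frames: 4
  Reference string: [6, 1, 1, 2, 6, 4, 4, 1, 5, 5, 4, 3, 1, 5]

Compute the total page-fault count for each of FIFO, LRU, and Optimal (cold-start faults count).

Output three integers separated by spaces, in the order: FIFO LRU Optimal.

Answer: 7 6 6

Derivation:
--- FIFO ---
  step 0: ref 6 -> FAULT, frames=[6,-,-,-] (faults so far: 1)
  step 1: ref 1 -> FAULT, frames=[6,1,-,-] (faults so far: 2)
  step 2: ref 1 -> HIT, frames=[6,1,-,-] (faults so far: 2)
  step 3: ref 2 -> FAULT, frames=[6,1,2,-] (faults so far: 3)
  step 4: ref 6 -> HIT, frames=[6,1,2,-] (faults so far: 3)
  step 5: ref 4 -> FAULT, frames=[6,1,2,4] (faults so far: 4)
  step 6: ref 4 -> HIT, frames=[6,1,2,4] (faults so far: 4)
  step 7: ref 1 -> HIT, frames=[6,1,2,4] (faults so far: 4)
  step 8: ref 5 -> FAULT, evict 6, frames=[5,1,2,4] (faults so far: 5)
  step 9: ref 5 -> HIT, frames=[5,1,2,4] (faults so far: 5)
  step 10: ref 4 -> HIT, frames=[5,1,2,4] (faults so far: 5)
  step 11: ref 3 -> FAULT, evict 1, frames=[5,3,2,4] (faults so far: 6)
  step 12: ref 1 -> FAULT, evict 2, frames=[5,3,1,4] (faults so far: 7)
  step 13: ref 5 -> HIT, frames=[5,3,1,4] (faults so far: 7)
  FIFO total faults: 7
--- LRU ---
  step 0: ref 6 -> FAULT, frames=[6,-,-,-] (faults so far: 1)
  step 1: ref 1 -> FAULT, frames=[6,1,-,-] (faults so far: 2)
  step 2: ref 1 -> HIT, frames=[6,1,-,-] (faults so far: 2)
  step 3: ref 2 -> FAULT, frames=[6,1,2,-] (faults so far: 3)
  step 4: ref 6 -> HIT, frames=[6,1,2,-] (faults so far: 3)
  step 5: ref 4 -> FAULT, frames=[6,1,2,4] (faults so far: 4)
  step 6: ref 4 -> HIT, frames=[6,1,2,4] (faults so far: 4)
  step 7: ref 1 -> HIT, frames=[6,1,2,4] (faults so far: 4)
  step 8: ref 5 -> FAULT, evict 2, frames=[6,1,5,4] (faults so far: 5)
  step 9: ref 5 -> HIT, frames=[6,1,5,4] (faults so far: 5)
  step 10: ref 4 -> HIT, frames=[6,1,5,4] (faults so far: 5)
  step 11: ref 3 -> FAULT, evict 6, frames=[3,1,5,4] (faults so far: 6)
  step 12: ref 1 -> HIT, frames=[3,1,5,4] (faults so far: 6)
  step 13: ref 5 -> HIT, frames=[3,1,5,4] (faults so far: 6)
  LRU total faults: 6
--- Optimal ---
  step 0: ref 6 -> FAULT, frames=[6,-,-,-] (faults so far: 1)
  step 1: ref 1 -> FAULT, frames=[6,1,-,-] (faults so far: 2)
  step 2: ref 1 -> HIT, frames=[6,1,-,-] (faults so far: 2)
  step 3: ref 2 -> FAULT, frames=[6,1,2,-] (faults so far: 3)
  step 4: ref 6 -> HIT, frames=[6,1,2,-] (faults so far: 3)
  step 5: ref 4 -> FAULT, frames=[6,1,2,4] (faults so far: 4)
  step 6: ref 4 -> HIT, frames=[6,1,2,4] (faults so far: 4)
  step 7: ref 1 -> HIT, frames=[6,1,2,4] (faults so far: 4)
  step 8: ref 5 -> FAULT, evict 2, frames=[6,1,5,4] (faults so far: 5)
  step 9: ref 5 -> HIT, frames=[6,1,5,4] (faults so far: 5)
  step 10: ref 4 -> HIT, frames=[6,1,5,4] (faults so far: 5)
  step 11: ref 3 -> FAULT, evict 4, frames=[6,1,5,3] (faults so far: 6)
  step 12: ref 1 -> HIT, frames=[6,1,5,3] (faults so far: 6)
  step 13: ref 5 -> HIT, frames=[6,1,5,3] (faults so far: 6)
  Optimal total faults: 6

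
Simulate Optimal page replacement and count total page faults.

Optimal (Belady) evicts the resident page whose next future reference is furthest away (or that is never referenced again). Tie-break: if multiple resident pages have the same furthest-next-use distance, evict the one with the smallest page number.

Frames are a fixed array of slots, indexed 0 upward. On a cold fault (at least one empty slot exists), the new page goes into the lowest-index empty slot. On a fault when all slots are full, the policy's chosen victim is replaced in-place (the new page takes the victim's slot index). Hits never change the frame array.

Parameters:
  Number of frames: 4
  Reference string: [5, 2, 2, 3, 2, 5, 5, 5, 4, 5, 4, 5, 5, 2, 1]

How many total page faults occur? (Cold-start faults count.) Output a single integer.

Step 0: ref 5 → FAULT, frames=[5,-,-,-]
Step 1: ref 2 → FAULT, frames=[5,2,-,-]
Step 2: ref 2 → HIT, frames=[5,2,-,-]
Step 3: ref 3 → FAULT, frames=[5,2,3,-]
Step 4: ref 2 → HIT, frames=[5,2,3,-]
Step 5: ref 5 → HIT, frames=[5,2,3,-]
Step 6: ref 5 → HIT, frames=[5,2,3,-]
Step 7: ref 5 → HIT, frames=[5,2,3,-]
Step 8: ref 4 → FAULT, frames=[5,2,3,4]
Step 9: ref 5 → HIT, frames=[5,2,3,4]
Step 10: ref 4 → HIT, frames=[5,2,3,4]
Step 11: ref 5 → HIT, frames=[5,2,3,4]
Step 12: ref 5 → HIT, frames=[5,2,3,4]
Step 13: ref 2 → HIT, frames=[5,2,3,4]
Step 14: ref 1 → FAULT (evict 2), frames=[5,1,3,4]
Total faults: 5

Answer: 5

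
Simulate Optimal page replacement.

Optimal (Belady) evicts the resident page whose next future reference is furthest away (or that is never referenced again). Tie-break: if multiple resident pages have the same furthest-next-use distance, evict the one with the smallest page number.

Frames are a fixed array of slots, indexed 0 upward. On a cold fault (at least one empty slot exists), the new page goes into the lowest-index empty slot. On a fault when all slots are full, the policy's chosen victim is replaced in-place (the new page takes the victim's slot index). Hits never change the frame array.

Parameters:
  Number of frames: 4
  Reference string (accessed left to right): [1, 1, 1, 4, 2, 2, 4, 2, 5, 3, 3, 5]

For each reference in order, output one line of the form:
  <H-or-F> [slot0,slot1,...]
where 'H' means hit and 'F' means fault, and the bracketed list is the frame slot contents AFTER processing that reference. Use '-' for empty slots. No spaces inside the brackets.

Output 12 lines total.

F [1,-,-,-]
H [1,-,-,-]
H [1,-,-,-]
F [1,4,-,-]
F [1,4,2,-]
H [1,4,2,-]
H [1,4,2,-]
H [1,4,2,-]
F [1,4,2,5]
F [3,4,2,5]
H [3,4,2,5]
H [3,4,2,5]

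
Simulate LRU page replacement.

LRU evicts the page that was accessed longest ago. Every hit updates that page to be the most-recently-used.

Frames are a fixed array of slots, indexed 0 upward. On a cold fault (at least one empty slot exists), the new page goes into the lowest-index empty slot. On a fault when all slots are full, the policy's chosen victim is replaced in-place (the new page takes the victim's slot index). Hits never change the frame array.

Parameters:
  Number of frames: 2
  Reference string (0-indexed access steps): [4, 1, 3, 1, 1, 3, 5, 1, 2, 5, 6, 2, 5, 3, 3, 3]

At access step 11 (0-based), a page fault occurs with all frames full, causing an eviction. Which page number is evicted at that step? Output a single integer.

Step 0: ref 4 -> FAULT, frames=[4,-]
Step 1: ref 1 -> FAULT, frames=[4,1]
Step 2: ref 3 -> FAULT, evict 4, frames=[3,1]
Step 3: ref 1 -> HIT, frames=[3,1]
Step 4: ref 1 -> HIT, frames=[3,1]
Step 5: ref 3 -> HIT, frames=[3,1]
Step 6: ref 5 -> FAULT, evict 1, frames=[3,5]
Step 7: ref 1 -> FAULT, evict 3, frames=[1,5]
Step 8: ref 2 -> FAULT, evict 5, frames=[1,2]
Step 9: ref 5 -> FAULT, evict 1, frames=[5,2]
Step 10: ref 6 -> FAULT, evict 2, frames=[5,6]
Step 11: ref 2 -> FAULT, evict 5, frames=[2,6]
At step 11: evicted page 5

Answer: 5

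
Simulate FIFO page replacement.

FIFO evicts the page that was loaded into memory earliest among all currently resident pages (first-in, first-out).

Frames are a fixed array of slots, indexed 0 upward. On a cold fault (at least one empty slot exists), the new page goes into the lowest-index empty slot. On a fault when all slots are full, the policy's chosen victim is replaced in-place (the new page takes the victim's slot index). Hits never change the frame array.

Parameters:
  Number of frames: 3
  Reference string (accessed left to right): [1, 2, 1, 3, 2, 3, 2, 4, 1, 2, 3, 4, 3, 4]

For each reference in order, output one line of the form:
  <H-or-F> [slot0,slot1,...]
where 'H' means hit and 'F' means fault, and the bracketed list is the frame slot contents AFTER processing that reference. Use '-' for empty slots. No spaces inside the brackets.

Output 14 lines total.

F [1,-,-]
F [1,2,-]
H [1,2,-]
F [1,2,3]
H [1,2,3]
H [1,2,3]
H [1,2,3]
F [4,2,3]
F [4,1,3]
F [4,1,2]
F [3,1,2]
F [3,4,2]
H [3,4,2]
H [3,4,2]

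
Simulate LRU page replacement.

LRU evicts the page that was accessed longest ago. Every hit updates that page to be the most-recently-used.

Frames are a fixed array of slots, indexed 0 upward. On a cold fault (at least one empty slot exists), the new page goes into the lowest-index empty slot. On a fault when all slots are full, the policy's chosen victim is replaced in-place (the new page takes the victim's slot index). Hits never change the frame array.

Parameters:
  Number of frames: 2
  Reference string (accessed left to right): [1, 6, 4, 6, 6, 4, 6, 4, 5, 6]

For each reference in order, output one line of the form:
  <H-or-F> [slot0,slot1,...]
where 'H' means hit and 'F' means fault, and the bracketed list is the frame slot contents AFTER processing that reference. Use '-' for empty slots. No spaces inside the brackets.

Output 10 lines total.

F [1,-]
F [1,6]
F [4,6]
H [4,6]
H [4,6]
H [4,6]
H [4,6]
H [4,6]
F [4,5]
F [6,5]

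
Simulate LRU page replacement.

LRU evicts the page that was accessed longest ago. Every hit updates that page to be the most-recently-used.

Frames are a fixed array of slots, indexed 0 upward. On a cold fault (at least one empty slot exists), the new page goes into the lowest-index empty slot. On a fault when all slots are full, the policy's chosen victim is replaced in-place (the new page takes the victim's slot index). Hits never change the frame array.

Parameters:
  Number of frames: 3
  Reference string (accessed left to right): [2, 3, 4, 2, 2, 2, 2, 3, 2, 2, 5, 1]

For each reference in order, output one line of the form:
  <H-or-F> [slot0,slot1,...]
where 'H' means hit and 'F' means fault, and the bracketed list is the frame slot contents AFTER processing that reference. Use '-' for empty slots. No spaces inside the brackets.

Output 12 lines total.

F [2,-,-]
F [2,3,-]
F [2,3,4]
H [2,3,4]
H [2,3,4]
H [2,3,4]
H [2,3,4]
H [2,3,4]
H [2,3,4]
H [2,3,4]
F [2,3,5]
F [2,1,5]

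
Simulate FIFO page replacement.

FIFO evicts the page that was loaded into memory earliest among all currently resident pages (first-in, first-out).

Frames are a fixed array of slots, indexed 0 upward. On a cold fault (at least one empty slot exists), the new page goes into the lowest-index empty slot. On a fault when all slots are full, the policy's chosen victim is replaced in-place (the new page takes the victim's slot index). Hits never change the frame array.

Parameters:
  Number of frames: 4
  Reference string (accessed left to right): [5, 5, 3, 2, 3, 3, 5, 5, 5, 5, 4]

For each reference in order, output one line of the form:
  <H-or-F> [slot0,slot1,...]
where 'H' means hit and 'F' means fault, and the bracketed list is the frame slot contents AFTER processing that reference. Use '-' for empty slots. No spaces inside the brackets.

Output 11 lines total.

F [5,-,-,-]
H [5,-,-,-]
F [5,3,-,-]
F [5,3,2,-]
H [5,3,2,-]
H [5,3,2,-]
H [5,3,2,-]
H [5,3,2,-]
H [5,3,2,-]
H [5,3,2,-]
F [5,3,2,4]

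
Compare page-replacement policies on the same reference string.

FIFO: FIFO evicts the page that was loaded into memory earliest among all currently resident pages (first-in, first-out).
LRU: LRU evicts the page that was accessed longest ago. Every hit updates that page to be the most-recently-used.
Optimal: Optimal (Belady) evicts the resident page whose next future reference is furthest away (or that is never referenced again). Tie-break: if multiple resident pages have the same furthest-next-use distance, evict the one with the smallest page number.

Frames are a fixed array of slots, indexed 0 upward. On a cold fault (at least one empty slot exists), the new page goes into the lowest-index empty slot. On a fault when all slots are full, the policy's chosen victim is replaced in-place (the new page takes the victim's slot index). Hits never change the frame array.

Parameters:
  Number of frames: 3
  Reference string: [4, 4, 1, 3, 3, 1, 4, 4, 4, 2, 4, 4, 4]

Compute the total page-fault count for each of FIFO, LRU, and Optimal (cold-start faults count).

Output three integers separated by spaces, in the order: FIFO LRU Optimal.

Answer: 5 4 4

Derivation:
--- FIFO ---
  step 0: ref 4 -> FAULT, frames=[4,-,-] (faults so far: 1)
  step 1: ref 4 -> HIT, frames=[4,-,-] (faults so far: 1)
  step 2: ref 1 -> FAULT, frames=[4,1,-] (faults so far: 2)
  step 3: ref 3 -> FAULT, frames=[4,1,3] (faults so far: 3)
  step 4: ref 3 -> HIT, frames=[4,1,3] (faults so far: 3)
  step 5: ref 1 -> HIT, frames=[4,1,3] (faults so far: 3)
  step 6: ref 4 -> HIT, frames=[4,1,3] (faults so far: 3)
  step 7: ref 4 -> HIT, frames=[4,1,3] (faults so far: 3)
  step 8: ref 4 -> HIT, frames=[4,1,3] (faults so far: 3)
  step 9: ref 2 -> FAULT, evict 4, frames=[2,1,3] (faults so far: 4)
  step 10: ref 4 -> FAULT, evict 1, frames=[2,4,3] (faults so far: 5)
  step 11: ref 4 -> HIT, frames=[2,4,3] (faults so far: 5)
  step 12: ref 4 -> HIT, frames=[2,4,3] (faults so far: 5)
  FIFO total faults: 5
--- LRU ---
  step 0: ref 4 -> FAULT, frames=[4,-,-] (faults so far: 1)
  step 1: ref 4 -> HIT, frames=[4,-,-] (faults so far: 1)
  step 2: ref 1 -> FAULT, frames=[4,1,-] (faults so far: 2)
  step 3: ref 3 -> FAULT, frames=[4,1,3] (faults so far: 3)
  step 4: ref 3 -> HIT, frames=[4,1,3] (faults so far: 3)
  step 5: ref 1 -> HIT, frames=[4,1,3] (faults so far: 3)
  step 6: ref 4 -> HIT, frames=[4,1,3] (faults so far: 3)
  step 7: ref 4 -> HIT, frames=[4,1,3] (faults so far: 3)
  step 8: ref 4 -> HIT, frames=[4,1,3] (faults so far: 3)
  step 9: ref 2 -> FAULT, evict 3, frames=[4,1,2] (faults so far: 4)
  step 10: ref 4 -> HIT, frames=[4,1,2] (faults so far: 4)
  step 11: ref 4 -> HIT, frames=[4,1,2] (faults so far: 4)
  step 12: ref 4 -> HIT, frames=[4,1,2] (faults so far: 4)
  LRU total faults: 4
--- Optimal ---
  step 0: ref 4 -> FAULT, frames=[4,-,-] (faults so far: 1)
  step 1: ref 4 -> HIT, frames=[4,-,-] (faults so far: 1)
  step 2: ref 1 -> FAULT, frames=[4,1,-] (faults so far: 2)
  step 3: ref 3 -> FAULT, frames=[4,1,3] (faults so far: 3)
  step 4: ref 3 -> HIT, frames=[4,1,3] (faults so far: 3)
  step 5: ref 1 -> HIT, frames=[4,1,3] (faults so far: 3)
  step 6: ref 4 -> HIT, frames=[4,1,3] (faults so far: 3)
  step 7: ref 4 -> HIT, frames=[4,1,3] (faults so far: 3)
  step 8: ref 4 -> HIT, frames=[4,1,3] (faults so far: 3)
  step 9: ref 2 -> FAULT, evict 1, frames=[4,2,3] (faults so far: 4)
  step 10: ref 4 -> HIT, frames=[4,2,3] (faults so far: 4)
  step 11: ref 4 -> HIT, frames=[4,2,3] (faults so far: 4)
  step 12: ref 4 -> HIT, frames=[4,2,3] (faults so far: 4)
  Optimal total faults: 4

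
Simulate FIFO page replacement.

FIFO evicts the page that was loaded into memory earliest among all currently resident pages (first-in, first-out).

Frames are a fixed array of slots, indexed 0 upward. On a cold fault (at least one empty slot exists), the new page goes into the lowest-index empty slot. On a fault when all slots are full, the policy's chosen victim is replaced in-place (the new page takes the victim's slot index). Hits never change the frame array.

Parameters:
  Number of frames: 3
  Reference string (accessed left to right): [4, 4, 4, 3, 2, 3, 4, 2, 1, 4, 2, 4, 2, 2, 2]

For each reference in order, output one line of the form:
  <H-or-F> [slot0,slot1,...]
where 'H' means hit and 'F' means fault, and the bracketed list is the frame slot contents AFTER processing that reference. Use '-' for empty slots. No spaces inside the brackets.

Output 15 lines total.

F [4,-,-]
H [4,-,-]
H [4,-,-]
F [4,3,-]
F [4,3,2]
H [4,3,2]
H [4,3,2]
H [4,3,2]
F [1,3,2]
F [1,4,2]
H [1,4,2]
H [1,4,2]
H [1,4,2]
H [1,4,2]
H [1,4,2]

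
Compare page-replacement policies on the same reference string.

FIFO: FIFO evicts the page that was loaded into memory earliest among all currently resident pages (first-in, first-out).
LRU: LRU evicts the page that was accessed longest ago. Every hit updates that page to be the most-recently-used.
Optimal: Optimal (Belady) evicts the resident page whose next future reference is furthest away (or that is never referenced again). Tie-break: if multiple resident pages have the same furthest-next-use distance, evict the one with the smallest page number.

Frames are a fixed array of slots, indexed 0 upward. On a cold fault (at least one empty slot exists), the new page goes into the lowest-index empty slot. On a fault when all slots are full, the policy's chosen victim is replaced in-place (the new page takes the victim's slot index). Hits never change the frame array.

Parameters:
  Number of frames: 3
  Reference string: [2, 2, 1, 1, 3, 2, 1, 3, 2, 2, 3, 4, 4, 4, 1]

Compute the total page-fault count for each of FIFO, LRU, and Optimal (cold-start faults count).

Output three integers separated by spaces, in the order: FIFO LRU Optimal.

Answer: 4 5 4

Derivation:
--- FIFO ---
  step 0: ref 2 -> FAULT, frames=[2,-,-] (faults so far: 1)
  step 1: ref 2 -> HIT, frames=[2,-,-] (faults so far: 1)
  step 2: ref 1 -> FAULT, frames=[2,1,-] (faults so far: 2)
  step 3: ref 1 -> HIT, frames=[2,1,-] (faults so far: 2)
  step 4: ref 3 -> FAULT, frames=[2,1,3] (faults so far: 3)
  step 5: ref 2 -> HIT, frames=[2,1,3] (faults so far: 3)
  step 6: ref 1 -> HIT, frames=[2,1,3] (faults so far: 3)
  step 7: ref 3 -> HIT, frames=[2,1,3] (faults so far: 3)
  step 8: ref 2 -> HIT, frames=[2,1,3] (faults so far: 3)
  step 9: ref 2 -> HIT, frames=[2,1,3] (faults so far: 3)
  step 10: ref 3 -> HIT, frames=[2,1,3] (faults so far: 3)
  step 11: ref 4 -> FAULT, evict 2, frames=[4,1,3] (faults so far: 4)
  step 12: ref 4 -> HIT, frames=[4,1,3] (faults so far: 4)
  step 13: ref 4 -> HIT, frames=[4,1,3] (faults so far: 4)
  step 14: ref 1 -> HIT, frames=[4,1,3] (faults so far: 4)
  FIFO total faults: 4
--- LRU ---
  step 0: ref 2 -> FAULT, frames=[2,-,-] (faults so far: 1)
  step 1: ref 2 -> HIT, frames=[2,-,-] (faults so far: 1)
  step 2: ref 1 -> FAULT, frames=[2,1,-] (faults so far: 2)
  step 3: ref 1 -> HIT, frames=[2,1,-] (faults so far: 2)
  step 4: ref 3 -> FAULT, frames=[2,1,3] (faults so far: 3)
  step 5: ref 2 -> HIT, frames=[2,1,3] (faults so far: 3)
  step 6: ref 1 -> HIT, frames=[2,1,3] (faults so far: 3)
  step 7: ref 3 -> HIT, frames=[2,1,3] (faults so far: 3)
  step 8: ref 2 -> HIT, frames=[2,1,3] (faults so far: 3)
  step 9: ref 2 -> HIT, frames=[2,1,3] (faults so far: 3)
  step 10: ref 3 -> HIT, frames=[2,1,3] (faults so far: 3)
  step 11: ref 4 -> FAULT, evict 1, frames=[2,4,3] (faults so far: 4)
  step 12: ref 4 -> HIT, frames=[2,4,3] (faults so far: 4)
  step 13: ref 4 -> HIT, frames=[2,4,3] (faults so far: 4)
  step 14: ref 1 -> FAULT, evict 2, frames=[1,4,3] (faults so far: 5)
  LRU total faults: 5
--- Optimal ---
  step 0: ref 2 -> FAULT, frames=[2,-,-] (faults so far: 1)
  step 1: ref 2 -> HIT, frames=[2,-,-] (faults so far: 1)
  step 2: ref 1 -> FAULT, frames=[2,1,-] (faults so far: 2)
  step 3: ref 1 -> HIT, frames=[2,1,-] (faults so far: 2)
  step 4: ref 3 -> FAULT, frames=[2,1,3] (faults so far: 3)
  step 5: ref 2 -> HIT, frames=[2,1,3] (faults so far: 3)
  step 6: ref 1 -> HIT, frames=[2,1,3] (faults so far: 3)
  step 7: ref 3 -> HIT, frames=[2,1,3] (faults so far: 3)
  step 8: ref 2 -> HIT, frames=[2,1,3] (faults so far: 3)
  step 9: ref 2 -> HIT, frames=[2,1,3] (faults so far: 3)
  step 10: ref 3 -> HIT, frames=[2,1,3] (faults so far: 3)
  step 11: ref 4 -> FAULT, evict 2, frames=[4,1,3] (faults so far: 4)
  step 12: ref 4 -> HIT, frames=[4,1,3] (faults so far: 4)
  step 13: ref 4 -> HIT, frames=[4,1,3] (faults so far: 4)
  step 14: ref 1 -> HIT, frames=[4,1,3] (faults so far: 4)
  Optimal total faults: 4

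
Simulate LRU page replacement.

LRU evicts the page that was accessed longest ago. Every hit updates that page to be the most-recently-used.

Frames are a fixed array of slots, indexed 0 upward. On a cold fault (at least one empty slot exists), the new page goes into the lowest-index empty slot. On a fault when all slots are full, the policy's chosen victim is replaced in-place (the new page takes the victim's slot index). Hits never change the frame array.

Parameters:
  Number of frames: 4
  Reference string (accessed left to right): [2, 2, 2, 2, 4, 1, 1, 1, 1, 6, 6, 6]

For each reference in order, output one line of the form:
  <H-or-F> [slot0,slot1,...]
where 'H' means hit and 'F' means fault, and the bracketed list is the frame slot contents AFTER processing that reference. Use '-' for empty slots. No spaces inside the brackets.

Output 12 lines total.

F [2,-,-,-]
H [2,-,-,-]
H [2,-,-,-]
H [2,-,-,-]
F [2,4,-,-]
F [2,4,1,-]
H [2,4,1,-]
H [2,4,1,-]
H [2,4,1,-]
F [2,4,1,6]
H [2,4,1,6]
H [2,4,1,6]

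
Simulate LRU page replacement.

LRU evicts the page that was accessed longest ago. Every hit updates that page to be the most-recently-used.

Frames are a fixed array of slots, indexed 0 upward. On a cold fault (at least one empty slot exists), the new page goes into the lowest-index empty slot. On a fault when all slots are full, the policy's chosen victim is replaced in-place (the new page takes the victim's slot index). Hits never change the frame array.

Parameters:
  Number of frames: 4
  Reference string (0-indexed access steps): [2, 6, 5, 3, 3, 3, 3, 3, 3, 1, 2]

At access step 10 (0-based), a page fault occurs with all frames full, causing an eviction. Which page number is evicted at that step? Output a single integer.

Step 0: ref 2 -> FAULT, frames=[2,-,-,-]
Step 1: ref 6 -> FAULT, frames=[2,6,-,-]
Step 2: ref 5 -> FAULT, frames=[2,6,5,-]
Step 3: ref 3 -> FAULT, frames=[2,6,5,3]
Step 4: ref 3 -> HIT, frames=[2,6,5,3]
Step 5: ref 3 -> HIT, frames=[2,6,5,3]
Step 6: ref 3 -> HIT, frames=[2,6,5,3]
Step 7: ref 3 -> HIT, frames=[2,6,5,3]
Step 8: ref 3 -> HIT, frames=[2,6,5,3]
Step 9: ref 1 -> FAULT, evict 2, frames=[1,6,5,3]
Step 10: ref 2 -> FAULT, evict 6, frames=[1,2,5,3]
At step 10: evicted page 6

Answer: 6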